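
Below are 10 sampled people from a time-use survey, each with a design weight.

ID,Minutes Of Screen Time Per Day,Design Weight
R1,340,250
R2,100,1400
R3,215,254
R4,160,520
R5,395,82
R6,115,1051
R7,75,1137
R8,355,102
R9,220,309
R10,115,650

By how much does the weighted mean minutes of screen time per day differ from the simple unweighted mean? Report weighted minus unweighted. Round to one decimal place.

Unweighted sum = 340 + 100 + 215 + 160 + 395 + 115 + 75 + 355 + 220 + 115 = 2090
Unweighted mean = 2090 / 10 = 209
Weighted sum = 340×250 + 100×1400 + 215×254 + 160×520 + 395×82 + 115×1051 + 75×1137 + 355×102 + 220×309 + 115×650
  = 85000 + 140000 + 54610 + 83200 + 32390 + 120865 + 85275 + 36210 + 67980 + 74750 = 780280
Sum of weights = 250 + 1400 + 254 + 520 + 82 + 1051 + 1137 + 102 + 309 + 650 = 5755
Weighted mean = 780280 / 5755 = 135.58297
Difference (weighted minus unweighted) = -73.417029

-73.4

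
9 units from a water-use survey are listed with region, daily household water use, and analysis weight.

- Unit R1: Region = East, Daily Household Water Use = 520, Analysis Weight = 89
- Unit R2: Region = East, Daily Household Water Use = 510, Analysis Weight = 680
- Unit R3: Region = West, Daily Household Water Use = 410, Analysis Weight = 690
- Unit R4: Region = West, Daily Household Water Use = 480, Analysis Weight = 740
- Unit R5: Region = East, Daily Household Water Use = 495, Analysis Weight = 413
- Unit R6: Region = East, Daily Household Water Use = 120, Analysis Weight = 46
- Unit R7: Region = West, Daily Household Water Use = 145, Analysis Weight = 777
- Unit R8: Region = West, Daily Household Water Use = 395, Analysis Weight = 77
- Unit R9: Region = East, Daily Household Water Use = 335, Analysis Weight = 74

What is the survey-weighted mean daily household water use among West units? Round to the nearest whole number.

342

West rows: R3, R4, R7, R8
Weighted sum = 410×690 + 480×740 + 145×777 + 395×77
  = 282900 + 355200 + 112665 + 30415 = 781180
Sum of weights = 690 + 740 + 777 + 77 = 2284
Weighted mean = 781180 / 2284 = 342.02277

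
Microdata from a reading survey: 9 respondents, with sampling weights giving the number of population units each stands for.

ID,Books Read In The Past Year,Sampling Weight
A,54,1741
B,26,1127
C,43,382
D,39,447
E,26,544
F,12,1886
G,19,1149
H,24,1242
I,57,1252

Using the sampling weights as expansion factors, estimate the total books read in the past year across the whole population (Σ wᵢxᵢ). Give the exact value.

Weighted total = 54×1741 + 26×1127 + 43×382 + 39×447 + 26×544 + 12×1886 + 19×1149 + 24×1242 + 57×1252
  = 94014 + 29302 + 16426 + 17433 + 14144 + 22632 + 21831 + 29808 + 71364 = 316954

316954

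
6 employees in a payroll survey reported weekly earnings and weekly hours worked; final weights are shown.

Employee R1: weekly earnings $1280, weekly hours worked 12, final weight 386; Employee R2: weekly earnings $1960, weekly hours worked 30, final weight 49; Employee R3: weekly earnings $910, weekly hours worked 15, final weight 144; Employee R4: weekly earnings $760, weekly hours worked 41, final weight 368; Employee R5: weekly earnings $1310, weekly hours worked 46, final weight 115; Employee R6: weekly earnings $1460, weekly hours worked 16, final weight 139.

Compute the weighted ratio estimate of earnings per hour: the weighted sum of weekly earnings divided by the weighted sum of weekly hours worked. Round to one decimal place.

43.9

Σ wᵢ·y = 1280×386 + 1960×49 + 910×144 + 760×368 + 1310×115 + 1460×139
  = 494080 + 96040 + 131040 + 279680 + 150650 + 202940 = 1354430
Σ wᵢ·x = 12×386 + 30×49 + 15×144 + 41×368 + 46×115 + 16×139
  = 4632 + 1470 + 2160 + 15088 + 5290 + 2224 = 30864
Ratio = 1354430 / 30864 = 43.883813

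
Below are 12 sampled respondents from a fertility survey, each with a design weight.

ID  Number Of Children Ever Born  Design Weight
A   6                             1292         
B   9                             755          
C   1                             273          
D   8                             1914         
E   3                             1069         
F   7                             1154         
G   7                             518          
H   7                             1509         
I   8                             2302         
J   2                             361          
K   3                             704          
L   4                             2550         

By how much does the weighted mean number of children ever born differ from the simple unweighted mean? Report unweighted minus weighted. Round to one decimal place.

-0.6

Unweighted sum = 65
Unweighted mean = 65 / 12 = 5.4166667
Weighted sum = 6×1292 + 9×755 + 1×273 + 8×1914 + 3×1069 + 7×1154 + 7×518 + 7×1509 + 8×2302 + 2×361 + 3×704 + 4×2550
  = 7752 + 6795 + 273 + 15312 + 3207 + 8078 + 3626 + 10563 + 18416 + 722 + 2112 + 10200 = 87056
Sum of weights = 1292 + 755 + 273 + 1914 + 1069 + 1154 + 518 + 1509 + 2302 + 361 + 704 + 2550 = 14401
Weighted mean = 87056 / 14401 = 6.0451358
Difference (unweighted minus weighted) = -0.62846909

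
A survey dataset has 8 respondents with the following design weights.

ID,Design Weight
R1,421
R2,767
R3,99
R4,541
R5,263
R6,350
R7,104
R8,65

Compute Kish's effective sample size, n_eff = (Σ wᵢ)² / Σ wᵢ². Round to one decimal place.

Σ wᵢ = 2610
Σ wᵢ² = 177241 + 588289 + 9801 + 292681 + 69169 + 122500 + 10816 + 4225 = 1274722
n_eff = 2610² / 1274722 = 6812100 / 1274722 = 5.3439887

5.3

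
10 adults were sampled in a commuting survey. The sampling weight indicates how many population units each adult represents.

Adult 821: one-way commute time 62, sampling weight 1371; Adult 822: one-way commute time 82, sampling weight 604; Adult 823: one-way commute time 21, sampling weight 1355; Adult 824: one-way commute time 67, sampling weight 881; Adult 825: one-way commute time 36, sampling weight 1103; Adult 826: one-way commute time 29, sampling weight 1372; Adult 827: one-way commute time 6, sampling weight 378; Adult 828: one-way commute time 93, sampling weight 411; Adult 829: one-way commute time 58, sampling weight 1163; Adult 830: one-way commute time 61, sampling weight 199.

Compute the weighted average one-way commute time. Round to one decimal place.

47.7

Weighted sum = 62×1371 + 82×604 + 21×1355 + 67×881 + 36×1103 + 29×1372 + 6×378 + 93×411 + 58×1163 + 61×199
  = 421592
Sum of weights = 1371 + 604 + 1355 + 881 + 1103 + 1372 + 378 + 411 + 1163 + 199 = 8837
Weighted mean = 421592 / 8837 = 47.707593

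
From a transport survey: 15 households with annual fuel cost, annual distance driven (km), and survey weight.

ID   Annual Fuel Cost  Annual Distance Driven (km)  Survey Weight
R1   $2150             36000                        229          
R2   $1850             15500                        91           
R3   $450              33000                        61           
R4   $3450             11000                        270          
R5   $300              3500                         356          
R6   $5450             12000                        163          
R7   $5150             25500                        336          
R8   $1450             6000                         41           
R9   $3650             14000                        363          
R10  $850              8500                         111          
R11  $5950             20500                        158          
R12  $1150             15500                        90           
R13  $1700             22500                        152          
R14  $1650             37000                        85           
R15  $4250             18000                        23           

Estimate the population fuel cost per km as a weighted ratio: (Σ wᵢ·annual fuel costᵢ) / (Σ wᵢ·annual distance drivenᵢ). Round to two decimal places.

0.17

Σ wᵢ·y = 7363950
Σ wᵢ·x = 44292000
Ratio = 7363950 / 44292000 = 0.16625914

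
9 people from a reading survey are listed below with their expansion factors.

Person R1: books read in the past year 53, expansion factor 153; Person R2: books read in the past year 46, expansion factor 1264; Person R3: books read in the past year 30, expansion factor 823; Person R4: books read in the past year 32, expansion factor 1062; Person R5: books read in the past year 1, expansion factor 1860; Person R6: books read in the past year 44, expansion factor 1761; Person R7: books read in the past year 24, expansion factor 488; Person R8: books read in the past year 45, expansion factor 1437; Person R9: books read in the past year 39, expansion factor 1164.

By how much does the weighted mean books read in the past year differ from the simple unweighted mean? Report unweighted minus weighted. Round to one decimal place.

2.3

Unweighted sum = 53 + 46 + 30 + 32 + 1 + 44 + 24 + 45 + 39 = 314
Unweighted mean = 314 / 9 = 34.888889
Weighted sum = 53×153 + 46×1264 + 30×823 + 32×1062 + 1×1860 + 44×1761 + 24×488 + 45×1437 + 39×1164
  = 8109 + 58144 + 24690 + 33984 + 1860 + 77484 + 11712 + 64665 + 45396 = 326044
Sum of weights = 153 + 1264 + 823 + 1062 + 1860 + 1761 + 488 + 1437 + 1164 = 10012
Weighted mean = 326044 / 10012 = 32.565322
Difference (unweighted minus weighted) = 2.3235673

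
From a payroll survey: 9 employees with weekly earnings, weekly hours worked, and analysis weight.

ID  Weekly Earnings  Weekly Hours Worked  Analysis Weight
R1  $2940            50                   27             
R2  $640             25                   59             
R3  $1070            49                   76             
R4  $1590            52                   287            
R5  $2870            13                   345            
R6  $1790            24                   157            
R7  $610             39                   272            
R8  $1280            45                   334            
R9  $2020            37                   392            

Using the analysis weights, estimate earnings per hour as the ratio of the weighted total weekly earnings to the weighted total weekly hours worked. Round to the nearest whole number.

47

Σ wᵢ·y = 2940×27 + 640×59 + 1070×76 + 1590×287 + 2870×345 + 1790×157 + 610×272 + 1280×334 + 2020×392
  = 79380 + 37760 + 81320 + 456330 + 990150 + 281030 + 165920 + 427520 + 791840 = 3311250
Σ wᵢ·x = 50×27 + 25×59 + 49×76 + 52×287 + 13×345 + 24×157 + 39×272 + 45×334 + 37×392
  = 1350 + 1475 + 3724 + 14924 + 4485 + 3768 + 10608 + 15030 + 14504 = 69868
Ratio = 3311250 / 69868 = 47.392941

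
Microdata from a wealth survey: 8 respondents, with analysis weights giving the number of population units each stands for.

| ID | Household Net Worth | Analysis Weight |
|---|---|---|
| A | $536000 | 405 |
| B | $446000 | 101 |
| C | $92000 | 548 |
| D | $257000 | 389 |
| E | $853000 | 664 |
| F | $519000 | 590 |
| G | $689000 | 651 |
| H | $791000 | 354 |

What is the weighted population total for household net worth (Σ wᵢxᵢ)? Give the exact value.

Weighted total = 536000×405 + 446000×101 + 92000×548 + 257000×389 + 853000×664 + 519000×590 + 689000×651 + 791000×354
  = 2013670000

2013670000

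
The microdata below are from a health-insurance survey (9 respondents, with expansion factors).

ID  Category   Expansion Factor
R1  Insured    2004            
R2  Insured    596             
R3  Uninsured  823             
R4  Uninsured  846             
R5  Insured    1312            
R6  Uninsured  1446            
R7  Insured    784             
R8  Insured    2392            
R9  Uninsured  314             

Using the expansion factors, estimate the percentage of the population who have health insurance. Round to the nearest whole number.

67

Sum of weights for 'Insured' = 2004 + 596 + 1312 + 784 + 2392 = 7088
Total weight = 2004 + 596 + 823 + 846 + 1312 + 1446 + 784 + 2392 + 314 = 10517
Weighted proportion = 7088 / 10517 = 0.67395645 → 67.395645%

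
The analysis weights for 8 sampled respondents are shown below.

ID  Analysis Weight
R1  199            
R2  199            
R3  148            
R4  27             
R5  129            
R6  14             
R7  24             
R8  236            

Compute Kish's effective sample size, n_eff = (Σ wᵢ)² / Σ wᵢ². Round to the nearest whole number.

Σ wᵢ = 199 + 199 + 148 + 27 + 129 + 14 + 24 + 236 = 976
Σ wᵢ² = 39601 + 39601 + 21904 + 729 + 16641 + 196 + 576 + 55696 = 174944
n_eff = 976² / 174944 = 952576 / 174944 = 5.4450338

5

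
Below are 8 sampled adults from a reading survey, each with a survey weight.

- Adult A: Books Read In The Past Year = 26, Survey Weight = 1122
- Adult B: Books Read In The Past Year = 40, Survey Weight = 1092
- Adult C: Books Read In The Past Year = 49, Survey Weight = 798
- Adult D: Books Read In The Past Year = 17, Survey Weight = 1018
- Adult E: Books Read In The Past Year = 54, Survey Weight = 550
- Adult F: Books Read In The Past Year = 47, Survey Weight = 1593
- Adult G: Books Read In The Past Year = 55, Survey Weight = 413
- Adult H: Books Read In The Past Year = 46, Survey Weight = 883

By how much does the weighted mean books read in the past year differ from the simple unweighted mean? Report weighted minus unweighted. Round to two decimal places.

-1.96

Unweighted sum = 26 + 40 + 49 + 17 + 54 + 47 + 55 + 46 = 334
Unweighted mean = 334 / 8 = 41.75
Weighted sum = 26×1122 + 40×1092 + 49×798 + 17×1018 + 54×550 + 47×1593 + 55×413 + 46×883
  = 29172 + 43680 + 39102 + 17306 + 29700 + 74871 + 22715 + 40618 = 297164
Sum of weights = 1122 + 1092 + 798 + 1018 + 550 + 1593 + 413 + 883 = 7469
Weighted mean = 297164 / 7469 = 39.786317
Difference (weighted minus unweighted) = -1.9636832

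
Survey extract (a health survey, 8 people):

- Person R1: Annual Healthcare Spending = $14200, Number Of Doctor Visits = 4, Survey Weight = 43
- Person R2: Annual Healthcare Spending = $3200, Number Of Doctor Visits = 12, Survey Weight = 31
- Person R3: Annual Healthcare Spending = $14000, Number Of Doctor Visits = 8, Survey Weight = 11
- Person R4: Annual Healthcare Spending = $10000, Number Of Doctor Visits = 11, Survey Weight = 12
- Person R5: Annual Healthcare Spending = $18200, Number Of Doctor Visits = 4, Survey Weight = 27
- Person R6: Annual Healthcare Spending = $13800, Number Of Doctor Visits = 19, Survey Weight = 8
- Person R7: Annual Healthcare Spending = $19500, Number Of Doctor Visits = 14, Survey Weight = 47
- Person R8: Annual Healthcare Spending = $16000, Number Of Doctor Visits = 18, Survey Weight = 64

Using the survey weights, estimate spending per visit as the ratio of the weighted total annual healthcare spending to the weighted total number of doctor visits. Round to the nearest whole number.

1244

Σ wᵢ·y = 14200×43 + 3200×31 + 14000×11 + 10000×12 + 18200×27 + 13800×8 + 19500×47 + 16000×64
  = 610600 + 99200 + 154000 + 120000 + 491400 + 110400 + 916500 + 1024000 = 3526100
Σ wᵢ·x = 4×43 + 12×31 + 8×11 + 11×12 + 4×27 + 19×8 + 14×47 + 18×64
  = 172 + 372 + 88 + 132 + 108 + 152 + 658 + 1152 = 2834
Ratio = 3526100 / 2834 = 1244.2131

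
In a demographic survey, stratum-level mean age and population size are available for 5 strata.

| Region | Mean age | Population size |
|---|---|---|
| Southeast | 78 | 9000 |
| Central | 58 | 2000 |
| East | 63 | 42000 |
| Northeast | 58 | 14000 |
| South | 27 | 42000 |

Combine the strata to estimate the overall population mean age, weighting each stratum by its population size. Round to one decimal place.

Σ Nₕ·x̄ₕ = 78×9000 + 58×2000 + 63×42000 + 58×14000 + 27×42000
  = 702000 + 116000 + 2646000 + 812000 + 1134000 = 5410000
Σ Nₕ = 9000 + 2000 + 42000 + 14000 + 42000 = 109000
Overall mean = 5410000 / 109000 = 49.633028

49.6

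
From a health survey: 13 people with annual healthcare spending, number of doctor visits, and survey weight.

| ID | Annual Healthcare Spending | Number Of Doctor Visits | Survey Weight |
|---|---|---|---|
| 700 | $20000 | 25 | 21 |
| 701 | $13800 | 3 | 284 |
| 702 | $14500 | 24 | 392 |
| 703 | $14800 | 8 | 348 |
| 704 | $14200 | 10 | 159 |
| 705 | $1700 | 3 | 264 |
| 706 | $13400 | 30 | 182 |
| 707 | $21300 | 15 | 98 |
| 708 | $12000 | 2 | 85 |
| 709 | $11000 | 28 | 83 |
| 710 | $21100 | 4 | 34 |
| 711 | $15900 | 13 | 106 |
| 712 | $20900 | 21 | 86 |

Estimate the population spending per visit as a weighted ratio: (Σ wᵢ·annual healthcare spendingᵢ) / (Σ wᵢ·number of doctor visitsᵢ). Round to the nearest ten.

990

Σ wᵢ·y = 28539600
Σ wᵢ·x = 28695
Ratio = 28539600 / 28695 = 994.58442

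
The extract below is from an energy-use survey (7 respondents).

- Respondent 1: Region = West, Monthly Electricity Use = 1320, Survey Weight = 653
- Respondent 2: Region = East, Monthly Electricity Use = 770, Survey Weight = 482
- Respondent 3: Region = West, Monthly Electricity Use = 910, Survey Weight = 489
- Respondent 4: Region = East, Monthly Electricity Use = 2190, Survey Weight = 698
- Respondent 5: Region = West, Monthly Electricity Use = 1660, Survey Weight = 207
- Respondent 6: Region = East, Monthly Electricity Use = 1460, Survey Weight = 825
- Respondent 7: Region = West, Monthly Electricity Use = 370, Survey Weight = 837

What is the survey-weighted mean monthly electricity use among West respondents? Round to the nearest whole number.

West rows: 1, 3, 5, 7
Weighted sum = 1320×653 + 910×489 + 1660×207 + 370×837
  = 861960 + 444990 + 343620 + 309690 = 1960260
Sum of weights = 2186
Weighted mean = 1960260 / 2186 = 896.73376

897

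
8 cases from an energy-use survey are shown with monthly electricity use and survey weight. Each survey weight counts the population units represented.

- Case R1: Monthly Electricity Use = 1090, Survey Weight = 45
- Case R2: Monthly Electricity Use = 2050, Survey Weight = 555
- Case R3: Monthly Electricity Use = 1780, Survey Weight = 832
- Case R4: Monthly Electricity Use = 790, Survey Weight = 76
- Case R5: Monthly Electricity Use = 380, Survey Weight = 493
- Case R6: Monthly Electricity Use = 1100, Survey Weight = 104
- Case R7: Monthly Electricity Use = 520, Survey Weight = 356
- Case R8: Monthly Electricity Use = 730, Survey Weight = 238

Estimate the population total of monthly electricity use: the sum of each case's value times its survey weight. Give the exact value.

Weighted total = 1090×45 + 2050×555 + 1780×832 + 790×76 + 380×493 + 1100×104 + 520×356 + 730×238
  = 49050 + 1137750 + 1480960 + 60040 + 187340 + 114400 + 185120 + 173740 = 3388400

3388400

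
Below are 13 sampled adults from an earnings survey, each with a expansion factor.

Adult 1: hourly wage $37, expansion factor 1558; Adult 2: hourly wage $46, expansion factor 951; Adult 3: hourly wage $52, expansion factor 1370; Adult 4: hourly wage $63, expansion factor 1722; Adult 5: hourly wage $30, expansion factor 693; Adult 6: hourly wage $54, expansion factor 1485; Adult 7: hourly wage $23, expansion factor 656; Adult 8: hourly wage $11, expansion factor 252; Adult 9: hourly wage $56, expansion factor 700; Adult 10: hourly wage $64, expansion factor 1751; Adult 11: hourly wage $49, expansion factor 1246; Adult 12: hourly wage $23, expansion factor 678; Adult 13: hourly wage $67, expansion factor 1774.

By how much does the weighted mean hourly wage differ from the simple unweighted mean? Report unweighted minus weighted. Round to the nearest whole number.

Unweighted sum = 575
Unweighted mean = 575 / 13 = 44.230769
Weighted sum = 746728
Sum of weights = 14836
Weighted mean = 746728 / 14836 = 50.332165
Difference (unweighted minus weighted) = -6.1013958

-6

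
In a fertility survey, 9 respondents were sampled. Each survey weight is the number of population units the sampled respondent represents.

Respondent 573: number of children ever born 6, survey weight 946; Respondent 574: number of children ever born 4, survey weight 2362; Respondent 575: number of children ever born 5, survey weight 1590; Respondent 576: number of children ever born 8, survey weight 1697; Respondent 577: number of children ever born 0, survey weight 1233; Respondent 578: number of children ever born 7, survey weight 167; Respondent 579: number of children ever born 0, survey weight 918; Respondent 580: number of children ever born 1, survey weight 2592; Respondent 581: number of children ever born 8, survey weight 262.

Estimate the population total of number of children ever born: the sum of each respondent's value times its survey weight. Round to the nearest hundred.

Weighted total = 6×946 + 4×2362 + 5×1590 + 8×1697 + 0×1233 + 7×167 + 0×918 + 1×2592 + 8×262
  = 42507

42500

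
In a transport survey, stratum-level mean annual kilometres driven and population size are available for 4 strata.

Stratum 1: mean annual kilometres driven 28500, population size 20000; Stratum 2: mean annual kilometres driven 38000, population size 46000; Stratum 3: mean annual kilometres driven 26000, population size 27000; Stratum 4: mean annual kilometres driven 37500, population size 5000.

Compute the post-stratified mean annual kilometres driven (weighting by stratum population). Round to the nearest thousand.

33000

Σ Nₕ·x̄ₕ = 28500×20000 + 38000×46000 + 26000×27000 + 37500×5000
  = 570000000 + 1748000000 + 702000000 + 187500000 = 3207500000
Σ Nₕ = 20000 + 46000 + 27000 + 5000 = 98000
Overall mean = 3207500000 / 98000 = 32729.592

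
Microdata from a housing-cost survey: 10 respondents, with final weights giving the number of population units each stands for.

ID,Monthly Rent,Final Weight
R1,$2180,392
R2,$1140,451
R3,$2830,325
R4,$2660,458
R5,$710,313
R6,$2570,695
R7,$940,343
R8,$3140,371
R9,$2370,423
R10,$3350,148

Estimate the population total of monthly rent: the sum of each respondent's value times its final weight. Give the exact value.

Weighted total = 2180×392 + 1140×451 + 2830×325 + 2660×458 + 710×313 + 2570×695 + 940×343 + 3140×371 + 2370×423 + 3350×148
  = 8500780

8500780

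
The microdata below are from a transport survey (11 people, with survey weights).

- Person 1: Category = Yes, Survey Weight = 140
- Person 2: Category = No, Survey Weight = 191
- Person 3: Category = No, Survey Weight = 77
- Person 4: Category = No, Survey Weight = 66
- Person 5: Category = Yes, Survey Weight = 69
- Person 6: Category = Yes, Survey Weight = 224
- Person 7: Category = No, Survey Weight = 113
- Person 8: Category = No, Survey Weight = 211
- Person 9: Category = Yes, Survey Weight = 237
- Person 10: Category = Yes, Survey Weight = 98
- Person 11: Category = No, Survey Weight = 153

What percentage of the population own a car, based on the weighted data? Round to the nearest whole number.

Sum of weights for 'Yes' = 140 + 69 + 224 + 237 + 98 = 768
Total weight = 140 + 191 + 77 + 66 + 69 + 224 + 113 + 211 + 237 + 98 + 153 = 1579
Weighted proportion = 768 / 1579 = 0.48638379 → 48.638379%

49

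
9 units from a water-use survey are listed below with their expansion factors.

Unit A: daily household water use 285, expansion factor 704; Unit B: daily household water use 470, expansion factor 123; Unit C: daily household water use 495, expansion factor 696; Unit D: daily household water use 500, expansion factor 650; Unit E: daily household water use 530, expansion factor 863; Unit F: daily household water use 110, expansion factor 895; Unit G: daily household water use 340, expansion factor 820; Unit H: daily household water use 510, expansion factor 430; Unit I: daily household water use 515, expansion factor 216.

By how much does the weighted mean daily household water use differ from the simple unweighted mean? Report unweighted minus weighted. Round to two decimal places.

Unweighted sum = 285 + 470 + 495 + 500 + 530 + 110 + 340 + 510 + 515 = 3755
Unweighted mean = 3755 / 9 = 417.22222
Weighted sum = 285×704 + 470×123 + 495×696 + 500×650 + 530×863 + 110×895 + 340×820 + 510×430 + 515×216
  = 200640 + 57810 + 344520 + 325000 + 457390 + 98450 + 278800 + 219300 + 111240 = 2093150
Sum of weights = 704 + 123 + 696 + 650 + 863 + 895 + 820 + 430 + 216 = 5397
Weighted mean = 2093150 / 5397 = 387.83583
Difference (unweighted minus weighted) = 29.386387

29.39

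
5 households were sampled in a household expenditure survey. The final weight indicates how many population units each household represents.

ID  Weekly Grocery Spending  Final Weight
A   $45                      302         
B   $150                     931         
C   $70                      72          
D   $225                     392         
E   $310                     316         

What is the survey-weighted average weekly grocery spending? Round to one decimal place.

171.1

Weighted sum = 45×302 + 150×931 + 70×72 + 225×392 + 310×316
  = 344440
Sum of weights = 2013
Weighted mean = 344440 / 2013 = 171.1078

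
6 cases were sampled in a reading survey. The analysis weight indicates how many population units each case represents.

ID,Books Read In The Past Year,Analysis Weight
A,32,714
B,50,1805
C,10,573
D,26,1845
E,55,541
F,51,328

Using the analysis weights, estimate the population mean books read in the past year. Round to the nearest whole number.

37

Weighted sum = 32×714 + 50×1805 + 10×573 + 26×1845 + 55×541 + 51×328
  = 22848 + 90250 + 5730 + 47970 + 29755 + 16728 = 213281
Sum of weights = 5806
Weighted mean = 213281 / 5806 = 36.734585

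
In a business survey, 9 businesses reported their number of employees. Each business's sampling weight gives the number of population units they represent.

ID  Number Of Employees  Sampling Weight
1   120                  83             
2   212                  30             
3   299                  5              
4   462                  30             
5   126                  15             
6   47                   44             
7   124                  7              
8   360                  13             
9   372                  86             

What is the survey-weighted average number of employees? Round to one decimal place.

233.8

Weighted sum = 120×83 + 212×30 + 299×5 + 462×30 + 126×15 + 47×44 + 124×7 + 360×13 + 372×86
  = 9960 + 6360 + 1495 + 13860 + 1890 + 2068 + 868 + 4680 + 31992 = 73173
Sum of weights = 83 + 30 + 5 + 30 + 15 + 44 + 7 + 13 + 86 = 313
Weighted mean = 73173 / 313 = 233.77955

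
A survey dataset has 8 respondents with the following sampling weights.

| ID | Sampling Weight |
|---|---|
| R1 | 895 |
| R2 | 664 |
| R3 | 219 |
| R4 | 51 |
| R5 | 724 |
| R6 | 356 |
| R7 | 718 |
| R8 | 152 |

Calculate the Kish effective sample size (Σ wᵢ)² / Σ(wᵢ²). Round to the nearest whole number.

6

Σ wᵢ = 895 + 664 + 219 + 51 + 724 + 356 + 718 + 152 = 3779
Σ wᵢ² = 801025 + 440896 + 47961 + 2601 + 524176 + 126736 + 515524 + 23104 = 2482023
n_eff = 3779² / 2482023 = 14280841 / 2482023 = 5.7537102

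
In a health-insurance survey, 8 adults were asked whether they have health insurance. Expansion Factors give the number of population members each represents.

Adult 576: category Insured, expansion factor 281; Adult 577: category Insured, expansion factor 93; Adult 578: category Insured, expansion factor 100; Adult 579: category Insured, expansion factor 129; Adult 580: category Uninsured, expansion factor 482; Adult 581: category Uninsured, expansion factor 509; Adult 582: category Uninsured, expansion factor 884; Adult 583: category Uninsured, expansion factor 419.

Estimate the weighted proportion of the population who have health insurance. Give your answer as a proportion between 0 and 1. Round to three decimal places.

0.208

Sum of weights for 'Insured' = 281 + 93 + 100 + 129 = 603
Total weight = 281 + 93 + 100 + 129 + 482 + 509 + 884 + 419 = 2897
Weighted proportion = 603 / 2897 = 0.20814636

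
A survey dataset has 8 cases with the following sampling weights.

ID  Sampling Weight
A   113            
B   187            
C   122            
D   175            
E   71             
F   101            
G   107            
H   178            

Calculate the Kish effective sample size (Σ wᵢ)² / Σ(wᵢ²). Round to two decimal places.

7.33

Σ wᵢ = 113 + 187 + 122 + 175 + 71 + 101 + 107 + 178 = 1054
Σ wᵢ² = 12769 + 34969 + 14884 + 30625 + 5041 + 10201 + 11449 + 31684 = 151622
n_eff = 1054² / 151622 = 1110916 / 151622 = 7.3268787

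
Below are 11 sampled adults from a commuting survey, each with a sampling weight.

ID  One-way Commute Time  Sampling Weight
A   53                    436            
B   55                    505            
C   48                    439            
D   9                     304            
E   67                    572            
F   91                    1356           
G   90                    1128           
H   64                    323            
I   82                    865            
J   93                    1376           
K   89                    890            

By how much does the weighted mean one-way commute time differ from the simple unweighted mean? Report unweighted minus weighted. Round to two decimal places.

Unweighted sum = 53 + 55 + 48 + 9 + 67 + 91 + 90 + 64 + 82 + 93 + 89 = 741
Unweighted mean = 741 / 11 = 67.363636
Weighted sum = 53×436 + 55×505 + 48×439 + 9×304 + 67×572 + 91×1356 + 90×1128 + 64×323 + 82×865 + 93×1376 + 89×890
  = 636711
Sum of weights = 436 + 505 + 439 + 304 + 572 + 1356 + 1128 + 323 + 865 + 1376 + 890 = 8194
Weighted mean = 636711 / 8194 = 77.70454
Difference (unweighted minus weighted) = -10.340904

-10.34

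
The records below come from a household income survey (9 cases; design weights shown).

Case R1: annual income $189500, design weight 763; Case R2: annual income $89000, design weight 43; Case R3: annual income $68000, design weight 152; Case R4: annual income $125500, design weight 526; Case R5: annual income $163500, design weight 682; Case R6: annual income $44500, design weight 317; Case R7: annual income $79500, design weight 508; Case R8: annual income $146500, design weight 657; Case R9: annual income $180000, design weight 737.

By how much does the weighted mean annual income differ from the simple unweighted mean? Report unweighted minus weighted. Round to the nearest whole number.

Unweighted sum = 189500 + 89000 + 68000 + 125500 + 163500 + 44500 + 79500 + 146500 + 180000 = 1086000
Unweighted mean = 1086000 / 9 = 120666.67
Weighted sum = 619674500
Sum of weights = 763 + 43 + 152 + 526 + 682 + 317 + 508 + 657 + 737 = 4385
Weighted mean = 619674500 / 4385 = 141316.88
Difference (unweighted minus weighted) = -20650.209

-20650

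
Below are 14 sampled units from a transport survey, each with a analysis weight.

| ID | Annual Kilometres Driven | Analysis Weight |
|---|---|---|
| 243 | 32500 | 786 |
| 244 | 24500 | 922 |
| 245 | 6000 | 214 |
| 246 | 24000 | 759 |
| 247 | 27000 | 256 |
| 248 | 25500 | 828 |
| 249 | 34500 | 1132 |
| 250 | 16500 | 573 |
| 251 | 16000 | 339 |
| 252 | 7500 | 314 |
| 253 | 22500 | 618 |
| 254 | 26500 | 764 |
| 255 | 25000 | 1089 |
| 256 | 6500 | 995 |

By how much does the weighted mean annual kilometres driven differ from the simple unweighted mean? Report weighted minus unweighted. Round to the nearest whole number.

1885

Unweighted sum = 294500
Unweighted mean = 294500 / 14 = 21035.714
Weighted sum = 219791000
Sum of weights = 9589
Weighted mean = 219791000 / 9589 = 22921.16
Difference (weighted minus unweighted) = 1885.4454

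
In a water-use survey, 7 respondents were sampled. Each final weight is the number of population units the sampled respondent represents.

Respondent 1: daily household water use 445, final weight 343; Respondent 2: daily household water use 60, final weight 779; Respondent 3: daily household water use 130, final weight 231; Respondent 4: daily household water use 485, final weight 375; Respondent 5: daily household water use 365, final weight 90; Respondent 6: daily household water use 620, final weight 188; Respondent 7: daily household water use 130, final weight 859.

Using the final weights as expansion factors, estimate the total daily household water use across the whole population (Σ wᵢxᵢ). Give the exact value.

Weighted total = 672360

672360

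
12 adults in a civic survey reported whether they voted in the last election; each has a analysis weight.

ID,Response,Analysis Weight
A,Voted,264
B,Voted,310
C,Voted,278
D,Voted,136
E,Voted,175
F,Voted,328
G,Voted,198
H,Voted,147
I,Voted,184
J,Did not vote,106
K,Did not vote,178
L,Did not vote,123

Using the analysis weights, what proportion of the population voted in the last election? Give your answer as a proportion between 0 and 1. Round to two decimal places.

Sum of weights for 'Voted' = 264 + 310 + 278 + 136 + 175 + 328 + 198 + 147 + 184 = 2020
Total weight = 264 + 310 + 278 + 136 + 175 + 328 + 198 + 147 + 184 + 106 + 178 + 123 = 2427
Weighted proportion = 2020 / 2427 = 0.83230326

0.83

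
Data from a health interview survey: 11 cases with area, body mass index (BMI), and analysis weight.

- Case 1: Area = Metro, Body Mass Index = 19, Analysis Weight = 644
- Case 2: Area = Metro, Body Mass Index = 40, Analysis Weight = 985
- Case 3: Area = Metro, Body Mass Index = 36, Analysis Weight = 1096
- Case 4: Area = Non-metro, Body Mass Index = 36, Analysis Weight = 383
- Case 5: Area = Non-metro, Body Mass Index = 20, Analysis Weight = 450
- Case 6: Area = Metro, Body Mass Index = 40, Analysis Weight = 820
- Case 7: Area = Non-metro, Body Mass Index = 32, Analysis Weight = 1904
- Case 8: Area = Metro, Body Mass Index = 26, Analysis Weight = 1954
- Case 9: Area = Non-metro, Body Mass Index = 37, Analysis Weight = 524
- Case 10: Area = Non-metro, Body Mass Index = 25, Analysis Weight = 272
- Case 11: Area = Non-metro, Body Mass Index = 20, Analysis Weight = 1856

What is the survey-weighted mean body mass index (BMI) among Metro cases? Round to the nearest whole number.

32

Metro rows: 1, 2, 3, 6, 8
Weighted sum = 174696
Sum of weights = 5499
Weighted mean = 174696 / 5499 = 31.768685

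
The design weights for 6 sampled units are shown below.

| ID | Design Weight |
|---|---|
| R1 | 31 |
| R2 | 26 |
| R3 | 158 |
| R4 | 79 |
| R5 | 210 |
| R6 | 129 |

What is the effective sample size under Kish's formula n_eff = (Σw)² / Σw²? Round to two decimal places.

Σ wᵢ = 31 + 26 + 158 + 79 + 210 + 129 = 633
Σ wᵢ² = 961 + 676 + 24964 + 6241 + 44100 + 16641 = 93583
n_eff = 633² / 93583 = 400689 / 93583 = 4.281643

4.28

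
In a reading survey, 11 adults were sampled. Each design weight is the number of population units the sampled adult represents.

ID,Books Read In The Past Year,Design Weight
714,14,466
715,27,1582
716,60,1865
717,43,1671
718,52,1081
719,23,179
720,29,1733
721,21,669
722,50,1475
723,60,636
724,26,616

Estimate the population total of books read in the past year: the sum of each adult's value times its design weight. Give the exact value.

Weighted total = 14×466 + 27×1582 + 60×1865 + 43×1671 + 52×1081 + 23×179 + 29×1733 + 21×669 + 50×1475 + 60×636 + 26×616
  = 485552

485552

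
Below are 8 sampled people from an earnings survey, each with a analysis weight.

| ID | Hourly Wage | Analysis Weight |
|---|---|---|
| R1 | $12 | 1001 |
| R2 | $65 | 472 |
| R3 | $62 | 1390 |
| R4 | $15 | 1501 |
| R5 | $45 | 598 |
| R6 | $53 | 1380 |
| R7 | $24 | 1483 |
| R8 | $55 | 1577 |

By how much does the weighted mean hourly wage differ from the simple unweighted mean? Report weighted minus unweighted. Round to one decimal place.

-1.6

Unweighted sum = 331
Unweighted mean = 331 / 8 = 41.375
Weighted sum = 12×1001 + 65×472 + 62×1390 + 15×1501 + 45×598 + 53×1380 + 24×1483 + 55×1577
  = 373764
Sum of weights = 1001 + 472 + 1390 + 1501 + 598 + 1380 + 1483 + 1577 = 9402
Weighted mean = 373764 / 9402 = 39.753669
Difference (weighted minus unweighted) = -1.6213306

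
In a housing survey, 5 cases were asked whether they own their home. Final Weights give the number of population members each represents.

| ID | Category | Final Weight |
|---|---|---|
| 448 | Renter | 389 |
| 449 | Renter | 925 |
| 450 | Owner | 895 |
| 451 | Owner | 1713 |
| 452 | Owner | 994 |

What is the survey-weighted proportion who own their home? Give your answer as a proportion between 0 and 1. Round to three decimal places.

0.733

Sum of weights for 'Owner' = 895 + 1713 + 994 = 3602
Total weight = 389 + 925 + 895 + 1713 + 994 = 4916
Weighted proportion = 3602 / 4916 = 0.73270952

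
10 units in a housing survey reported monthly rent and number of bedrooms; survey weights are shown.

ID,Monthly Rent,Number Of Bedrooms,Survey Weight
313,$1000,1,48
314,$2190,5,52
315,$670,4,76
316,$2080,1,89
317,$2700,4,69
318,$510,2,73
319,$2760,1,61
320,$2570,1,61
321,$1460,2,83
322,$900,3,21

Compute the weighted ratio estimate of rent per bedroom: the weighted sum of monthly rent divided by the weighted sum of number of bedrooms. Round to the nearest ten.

740

Σ wᵢ·y = 1000×48 + 2190×52 + 670×76 + 2080×89 + 2700×69 + 510×73 + 2760×61 + 2570×61 + 1460×83 + 900×21
  = 1086660
Σ wᵢ·x = 1×48 + 5×52 + 4×76 + 1×89 + 4×69 + 2×73 + 1×61 + 1×61 + 2×83 + 3×21
  = 48 + 260 + 304 + 89 + 276 + 146 + 61 + 61 + 166 + 63 = 1474
Ratio = 1086660 / 1474 = 737.21845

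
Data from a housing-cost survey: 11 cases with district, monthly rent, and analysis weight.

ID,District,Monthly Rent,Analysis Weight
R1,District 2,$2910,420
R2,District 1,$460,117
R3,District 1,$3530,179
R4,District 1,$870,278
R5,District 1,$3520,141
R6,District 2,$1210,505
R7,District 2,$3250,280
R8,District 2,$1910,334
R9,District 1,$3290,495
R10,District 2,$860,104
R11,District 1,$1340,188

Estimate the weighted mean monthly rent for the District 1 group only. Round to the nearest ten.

District 1 rows: R2, R3, R4, R5, R9, R11
Weighted sum = 460×117 + 3530×179 + 870×278 + 3520×141 + 3290×495 + 1340×188
  = 53820 + 631870 + 241860 + 496320 + 1628550 + 251920 = 3304340
Sum of weights = 117 + 179 + 278 + 141 + 495 + 188 = 1398
Weighted mean = 3304340 / 1398 = 2363.6195

2360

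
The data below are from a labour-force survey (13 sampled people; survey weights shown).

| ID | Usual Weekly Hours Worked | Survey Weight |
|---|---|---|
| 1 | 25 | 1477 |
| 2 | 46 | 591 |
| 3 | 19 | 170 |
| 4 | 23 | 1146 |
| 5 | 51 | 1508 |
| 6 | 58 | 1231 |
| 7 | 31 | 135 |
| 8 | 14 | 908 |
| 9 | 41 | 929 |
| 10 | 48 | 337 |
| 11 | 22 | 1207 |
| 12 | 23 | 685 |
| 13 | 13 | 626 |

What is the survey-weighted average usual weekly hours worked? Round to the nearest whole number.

33

Weighted sum = 363614
Sum of weights = 10950
Weighted mean = 363614 / 10950 = 33.206758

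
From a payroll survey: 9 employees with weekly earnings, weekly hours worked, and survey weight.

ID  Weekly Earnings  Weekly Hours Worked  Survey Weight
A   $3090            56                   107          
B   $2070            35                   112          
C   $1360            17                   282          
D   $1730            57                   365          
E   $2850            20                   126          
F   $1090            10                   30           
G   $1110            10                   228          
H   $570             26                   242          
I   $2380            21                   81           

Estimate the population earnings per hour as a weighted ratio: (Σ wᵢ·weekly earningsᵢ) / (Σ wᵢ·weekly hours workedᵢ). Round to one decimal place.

Σ wᵢ·y = 3090×107 + 2070×112 + 1360×282 + 1730×365 + 2850×126 + 1090×30 + 1110×228 + 570×242 + 2380×81
  = 2553040
Σ wᵢ·x = 56×107 + 35×112 + 17×282 + 57×365 + 20×126 + 10×30 + 10×228 + 26×242 + 21×81
  = 5992 + 3920 + 4794 + 20805 + 2520 + 300 + 2280 + 6292 + 1701 = 48604
Ratio = 2553040 / 48604 = 52.527364

52.5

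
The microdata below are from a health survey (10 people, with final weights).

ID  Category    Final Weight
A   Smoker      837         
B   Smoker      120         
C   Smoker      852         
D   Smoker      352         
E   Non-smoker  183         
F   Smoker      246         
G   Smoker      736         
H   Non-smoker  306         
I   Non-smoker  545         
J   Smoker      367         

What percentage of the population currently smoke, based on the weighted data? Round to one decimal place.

77.2

Sum of weights for 'Smoker' = 837 + 120 + 852 + 352 + 246 + 736 + 367 = 3510
Total weight = 837 + 120 + 852 + 352 + 183 + 246 + 736 + 306 + 545 + 367 = 4544
Weighted proportion = 3510 / 4544 = 0.77244718 → 77.244718%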